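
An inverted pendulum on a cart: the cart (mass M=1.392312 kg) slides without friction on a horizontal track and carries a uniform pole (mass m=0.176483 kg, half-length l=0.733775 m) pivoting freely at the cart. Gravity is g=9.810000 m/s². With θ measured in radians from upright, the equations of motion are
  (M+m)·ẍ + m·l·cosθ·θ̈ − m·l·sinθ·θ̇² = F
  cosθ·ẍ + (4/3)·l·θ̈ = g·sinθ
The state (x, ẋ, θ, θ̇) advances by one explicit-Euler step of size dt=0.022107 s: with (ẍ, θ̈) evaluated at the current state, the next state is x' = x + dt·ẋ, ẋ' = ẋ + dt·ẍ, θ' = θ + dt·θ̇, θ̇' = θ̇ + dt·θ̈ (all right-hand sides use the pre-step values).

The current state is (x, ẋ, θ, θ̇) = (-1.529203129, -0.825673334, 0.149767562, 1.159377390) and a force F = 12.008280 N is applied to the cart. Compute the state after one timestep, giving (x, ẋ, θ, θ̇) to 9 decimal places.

sinθ=0.149208300, cosθ=0.988805786
temp = (F + m·l·θ̇²·sinθ)/(M+m) = (12.008280 + 0.025972181)/1.568795 = 7.671016405
θ̈ = (g·sinθ − cosθ·temp)/(l·(4/3 − m·cos²θ/(M+m))) = -6.819316240
ẍ = temp − m·l·θ̈·cosθ/(M+m) = 8.227626941
Euler: x'=-1.529203129+0.022107·-0.825673334=-1.547456289, ẋ'=-0.825673334+0.022107·8.227626941=-0.643785185
       θ'=0.149767562+0.022107·1.159377390=0.175397918, θ̇'=1.159377390+0.022107·-6.819316240=1.008622766

(-1.547456289, -0.643785185, 0.175397918, 1.008622766)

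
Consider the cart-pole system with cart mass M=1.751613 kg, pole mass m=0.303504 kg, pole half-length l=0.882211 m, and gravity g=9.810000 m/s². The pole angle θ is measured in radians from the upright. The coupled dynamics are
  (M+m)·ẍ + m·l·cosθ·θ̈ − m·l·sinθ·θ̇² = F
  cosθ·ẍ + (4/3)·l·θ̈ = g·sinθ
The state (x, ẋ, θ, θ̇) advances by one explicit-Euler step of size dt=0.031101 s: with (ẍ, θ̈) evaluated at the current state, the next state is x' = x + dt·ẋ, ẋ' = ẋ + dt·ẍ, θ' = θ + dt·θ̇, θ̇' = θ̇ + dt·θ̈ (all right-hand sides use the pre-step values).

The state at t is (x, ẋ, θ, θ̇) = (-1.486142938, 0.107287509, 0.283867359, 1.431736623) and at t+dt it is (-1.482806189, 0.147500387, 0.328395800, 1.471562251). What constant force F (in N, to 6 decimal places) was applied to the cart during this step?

F = 2.832644 N

ẍ = (ẋ'−ẋ)/dt = (0.147500387−0.107287509)/0.031101 = 1.292977
θ̈ = (θ̇'−θ̇)/dt = (1.471562251−1.431736623)/0.031101 = 1.280526
sinθ=0.280070, cosθ=0.959979
F = (M+m)·ẍ + m·l·cosθ·θ̈ − m·l·sinθ·θ̇² = 2.657219 + 0.329145 − 0.153720 = 2.832644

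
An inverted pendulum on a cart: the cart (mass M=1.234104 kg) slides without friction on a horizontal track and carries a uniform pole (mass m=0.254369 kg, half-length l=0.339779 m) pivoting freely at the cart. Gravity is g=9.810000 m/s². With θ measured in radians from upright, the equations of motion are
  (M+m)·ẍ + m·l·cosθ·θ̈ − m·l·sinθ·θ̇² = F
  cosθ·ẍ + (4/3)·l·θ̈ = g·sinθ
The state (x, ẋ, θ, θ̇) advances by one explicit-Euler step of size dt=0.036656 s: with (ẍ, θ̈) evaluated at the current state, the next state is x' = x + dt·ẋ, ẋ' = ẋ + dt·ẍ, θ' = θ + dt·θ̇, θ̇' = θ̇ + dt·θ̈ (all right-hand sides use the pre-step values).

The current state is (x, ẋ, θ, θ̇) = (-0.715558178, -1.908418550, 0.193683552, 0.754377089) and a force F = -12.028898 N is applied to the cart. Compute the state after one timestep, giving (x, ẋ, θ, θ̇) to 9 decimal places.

sinθ=0.192474869, cosθ=0.981301903
temp = (F + m·l·θ̇²·sinθ)/(M+m) = (-12.028898 + 0.009466986)/1.488473 = -8.075007752
θ̈ = (g·sinθ − cosθ·temp)/(l·(4/3 − m·cos²θ/(M+m))) = 24.708143312
ẍ = temp − m·l·θ̈·cosθ/(M+m) = -9.482877601
Euler: x'=-0.715558178+0.036656·-1.908418550=-0.785513168, ẋ'=-1.908418550+0.036656·-9.482877601=-2.256022911
       θ'=0.193683552+0.036656·0.754377089=0.221335999, θ̇'=0.754377089+0.036656·24.708143312=1.660078790

(-0.785513168, -2.256022911, 0.221335999, 1.660078790)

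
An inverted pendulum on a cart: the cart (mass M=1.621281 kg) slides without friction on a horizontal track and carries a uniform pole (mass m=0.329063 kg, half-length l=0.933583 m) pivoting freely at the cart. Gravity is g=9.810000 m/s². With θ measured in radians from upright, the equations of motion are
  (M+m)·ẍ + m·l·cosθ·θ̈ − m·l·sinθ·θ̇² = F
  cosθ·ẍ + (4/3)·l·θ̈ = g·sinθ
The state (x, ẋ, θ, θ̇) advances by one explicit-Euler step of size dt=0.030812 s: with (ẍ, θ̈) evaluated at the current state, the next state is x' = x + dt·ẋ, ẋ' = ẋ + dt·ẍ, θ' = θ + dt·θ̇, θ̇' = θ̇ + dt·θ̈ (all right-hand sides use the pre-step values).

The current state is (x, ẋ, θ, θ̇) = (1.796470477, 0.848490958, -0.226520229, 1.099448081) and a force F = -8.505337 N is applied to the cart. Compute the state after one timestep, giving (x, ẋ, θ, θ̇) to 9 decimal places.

(1.822614180, 0.703787589, -0.192644035, 1.158190709)

sinθ=-0.224588014, cosθ=0.974453808
temp = (F + m·l·θ̇²·sinθ)/(M+m) = (-8.505337 + -0.083400377)/1.950344 = -4.403703848
θ̈ = (g·sinθ − cosθ·temp)/(l·(4/3 − m·cos²θ/(M+m))) = 1.906485382
ẍ = temp − m·l·θ̈·cosθ/(M+m) = -4.696331596
Euler: x'=1.796470477+0.030812·0.848490958=1.822614180, ẋ'=0.848490958+0.030812·-4.696331596=0.703787589
       θ'=-0.226520229+0.030812·1.099448081=-0.192644035, θ̇'=1.099448081+0.030812·1.906485382=1.158190709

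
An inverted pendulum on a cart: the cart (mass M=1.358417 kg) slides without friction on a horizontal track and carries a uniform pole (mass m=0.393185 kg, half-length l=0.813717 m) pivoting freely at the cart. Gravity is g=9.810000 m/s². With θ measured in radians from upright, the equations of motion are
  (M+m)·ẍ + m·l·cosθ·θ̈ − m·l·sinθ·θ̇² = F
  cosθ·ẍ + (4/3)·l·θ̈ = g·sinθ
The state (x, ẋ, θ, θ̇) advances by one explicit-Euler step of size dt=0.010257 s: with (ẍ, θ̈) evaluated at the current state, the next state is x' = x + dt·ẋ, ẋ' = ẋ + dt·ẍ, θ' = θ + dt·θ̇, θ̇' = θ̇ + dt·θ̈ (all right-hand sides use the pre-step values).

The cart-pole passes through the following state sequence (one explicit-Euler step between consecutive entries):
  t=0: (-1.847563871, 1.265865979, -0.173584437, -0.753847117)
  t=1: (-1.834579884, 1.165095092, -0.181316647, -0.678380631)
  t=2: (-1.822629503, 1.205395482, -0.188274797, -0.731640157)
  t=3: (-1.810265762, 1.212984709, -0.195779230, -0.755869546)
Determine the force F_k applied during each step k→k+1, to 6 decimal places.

step 0→1:
  ẍ = (ẋ'−ẋ)/dt = (1.165095092−1.265865979)/0.010257 = -9.824597
  θ̈ = (θ̇'−θ̇)/dt = (-0.678380631−-0.753847117)/0.010257 = 7.357559
  sinθ=-0.172714, cosθ=0.984972
  F = (M+m)·ẍ + m·l·cosθ·θ̈ − m·l·sinθ·θ̇² = -17.208783 + 2.318612 − -0.031403 = -14.858769
step 1→2:
  ẍ = (ẋ'−ẋ)/dt = (1.205395482−1.165095092)/0.010257 = 3.929062
  θ̈ = (θ̇'−θ̇)/dt = (-0.731640157−-0.678380631)/0.010257 = -5.192505
  sinθ=-0.180325, cosθ=0.983607
  F = (M+m)·ẍ + m·l·cosθ·θ̈ − m·l·sinθ·θ̇² = 6.882153 + -1.634064 − -0.026550 = 5.274640
step 2→3:
  ẍ = (ẋ'−ẋ)/dt = (1.212984709−1.205395482)/0.010257 = 0.739907
  θ̈ = (θ̇'−θ̇)/dt = (-0.755869546−-0.731640157)/0.010257 = -2.362230
  sinθ=-0.187164, cosθ=0.982329
  F = (M+m)·ẍ + m·l·cosθ·θ̈ − m·l·sinθ·θ̇² = 1.296023 + -0.742419 − -0.032054 = 0.585658

F_0 = -14.858769 N
F_1 = 5.274640 N
F_2 = 0.585658 N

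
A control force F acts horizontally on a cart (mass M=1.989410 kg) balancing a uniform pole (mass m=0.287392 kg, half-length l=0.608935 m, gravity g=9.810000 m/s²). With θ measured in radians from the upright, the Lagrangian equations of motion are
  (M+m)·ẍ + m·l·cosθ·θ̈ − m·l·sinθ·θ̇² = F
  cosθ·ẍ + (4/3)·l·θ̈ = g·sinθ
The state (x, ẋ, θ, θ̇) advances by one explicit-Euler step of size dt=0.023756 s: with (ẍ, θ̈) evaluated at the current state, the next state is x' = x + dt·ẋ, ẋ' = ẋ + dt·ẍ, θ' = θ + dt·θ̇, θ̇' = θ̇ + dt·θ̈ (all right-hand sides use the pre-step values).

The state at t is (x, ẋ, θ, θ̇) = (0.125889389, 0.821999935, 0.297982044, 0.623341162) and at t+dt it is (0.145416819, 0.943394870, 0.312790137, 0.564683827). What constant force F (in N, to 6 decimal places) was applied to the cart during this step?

F = 11.201597 N

ẍ = (ẋ'−ẋ)/dt = (0.943394870−0.821999935)/0.023756 = 5.110075
θ̈ = (θ̇'−θ̇)/dt = (0.564683827−0.623341162)/0.023756 = -2.469159
sinθ=0.293592, cosθ=0.955931
F = (M+m)·ẍ + m·l·cosθ·θ̈ − m·l·sinθ·θ̇² = 11.634628 + -0.413068 − 0.019964 = 11.201597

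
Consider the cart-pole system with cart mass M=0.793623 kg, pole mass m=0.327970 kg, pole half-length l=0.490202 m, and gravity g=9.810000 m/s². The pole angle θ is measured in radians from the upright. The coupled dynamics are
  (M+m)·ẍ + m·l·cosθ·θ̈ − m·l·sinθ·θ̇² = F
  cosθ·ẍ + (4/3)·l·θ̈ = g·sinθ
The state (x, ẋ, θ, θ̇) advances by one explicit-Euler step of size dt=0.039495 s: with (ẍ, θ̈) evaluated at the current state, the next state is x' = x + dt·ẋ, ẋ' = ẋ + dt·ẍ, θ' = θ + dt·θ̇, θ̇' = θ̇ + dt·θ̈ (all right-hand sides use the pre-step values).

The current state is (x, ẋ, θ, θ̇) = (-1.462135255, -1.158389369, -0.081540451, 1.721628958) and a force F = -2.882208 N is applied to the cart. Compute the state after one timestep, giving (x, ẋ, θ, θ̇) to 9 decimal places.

sinθ=-0.081450123, cosθ=0.996677419
temp = (F + m·l·θ̇²·sinθ)/(M+m) = (-2.882208 + -0.038813254)/1.121593 = -2.604350468
θ̈ = (g·sinθ − cosθ·temp)/(l·(4/3 − m·cos²θ/(M+m))) = 3.514536960
ẍ = temp − m·l·θ̈·cosθ/(M+m) = -3.106457891
Euler: x'=-1.462135255+0.039495·-1.158389369=-1.507885843, ẋ'=-1.158389369+0.039495·-3.106457891=-1.281078923
       θ'=-0.081540451+0.039495·1.721628958=-0.013544715, θ̇'=1.721628958+0.039495·3.514536960=1.860435595

(-1.507885843, -1.281078923, -0.013544715, 1.860435595)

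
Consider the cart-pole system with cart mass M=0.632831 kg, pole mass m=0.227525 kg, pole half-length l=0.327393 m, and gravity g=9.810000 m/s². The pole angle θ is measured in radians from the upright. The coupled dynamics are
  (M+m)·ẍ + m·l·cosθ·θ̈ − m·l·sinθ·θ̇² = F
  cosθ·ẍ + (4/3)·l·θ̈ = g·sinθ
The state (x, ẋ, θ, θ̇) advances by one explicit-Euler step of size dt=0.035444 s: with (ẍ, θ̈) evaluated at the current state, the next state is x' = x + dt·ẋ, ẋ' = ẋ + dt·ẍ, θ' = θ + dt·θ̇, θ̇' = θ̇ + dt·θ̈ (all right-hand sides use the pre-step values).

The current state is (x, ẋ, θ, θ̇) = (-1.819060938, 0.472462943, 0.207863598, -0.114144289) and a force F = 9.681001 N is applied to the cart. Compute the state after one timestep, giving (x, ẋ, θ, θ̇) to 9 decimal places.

sinθ=0.206369959, cosθ=0.978474037
temp = (F + m·l·θ̇²·sinθ)/(M+m) = (9.681001 + 0.000200287)/0.860356 = 11.252552766
θ̈ = (g·sinθ − cosθ·temp)/(l·(4/3 − m·cos²θ/(M+m))) = -25.410234541
ẍ = temp − m·l·θ̈·cosθ/(M+m) = 13.405226941
Euler: x'=-1.819060938+0.035444·0.472462943=-1.802314961, ẋ'=0.472462943+0.035444·13.405226941=0.947597807
       θ'=0.207863598+0.035444·-0.114144289=0.203817868, θ̇'=-0.114144289+0.035444·-25.410234541=-1.014784642

(-1.802314961, 0.947597807, 0.203817868, -1.014784642)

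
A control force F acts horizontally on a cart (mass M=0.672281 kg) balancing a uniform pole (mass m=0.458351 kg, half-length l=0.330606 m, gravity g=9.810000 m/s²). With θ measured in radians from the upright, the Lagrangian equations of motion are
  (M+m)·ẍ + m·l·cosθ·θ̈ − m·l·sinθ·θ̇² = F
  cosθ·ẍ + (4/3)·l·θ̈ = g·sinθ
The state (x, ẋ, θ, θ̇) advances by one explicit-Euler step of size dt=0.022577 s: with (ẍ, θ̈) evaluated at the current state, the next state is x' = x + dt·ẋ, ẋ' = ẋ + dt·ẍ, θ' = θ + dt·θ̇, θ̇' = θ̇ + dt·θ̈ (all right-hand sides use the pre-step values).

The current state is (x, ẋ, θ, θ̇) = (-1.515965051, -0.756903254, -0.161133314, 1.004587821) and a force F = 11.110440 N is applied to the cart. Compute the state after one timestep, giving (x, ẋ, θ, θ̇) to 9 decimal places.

sinθ=-0.160436943, cosθ=0.987046092
temp = (F + m·l·θ̇²·sinθ)/(M+m) = (11.110440 + -0.024535172)/1.130632 = 9.805051359
θ̈ = (g·sinθ − cosθ·temp)/(l·(4/3 − m·cos²θ/(M+m))) = -36.269355620
ẍ = temp − m·l·θ̈·cosθ/(M+m) = 14.603102960
Euler: x'=-1.515965051+0.022577·-0.756903254=-1.533053656, ẋ'=-0.756903254+0.022577·14.603102960=-0.427208998
       θ'=-0.161133314+0.022577·1.004587821=-0.138452735, θ̇'=1.004587821+0.022577·-36.269355620=0.185734579

(-1.533053656, -0.427208998, -0.138452735, 0.185734579)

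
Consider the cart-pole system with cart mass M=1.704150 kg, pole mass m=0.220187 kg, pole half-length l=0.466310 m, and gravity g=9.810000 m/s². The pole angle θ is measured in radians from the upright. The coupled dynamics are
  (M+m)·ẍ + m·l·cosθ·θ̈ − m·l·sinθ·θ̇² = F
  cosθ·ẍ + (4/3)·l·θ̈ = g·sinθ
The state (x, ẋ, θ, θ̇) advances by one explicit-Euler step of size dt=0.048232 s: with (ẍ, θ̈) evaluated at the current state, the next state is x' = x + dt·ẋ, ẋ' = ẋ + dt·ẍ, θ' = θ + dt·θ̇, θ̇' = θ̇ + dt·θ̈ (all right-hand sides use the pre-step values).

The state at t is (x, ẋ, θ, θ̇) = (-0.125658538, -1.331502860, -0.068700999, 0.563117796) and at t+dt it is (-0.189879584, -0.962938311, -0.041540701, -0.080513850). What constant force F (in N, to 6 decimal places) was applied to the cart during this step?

ẍ = (ẋ'−ẋ)/dt = (-0.962938311−-1.331502860)/0.048232 = 7.641494
θ̈ = (θ̇'−θ̇)/dt = (-0.080513850−0.563117796)/0.048232 = -13.344494
sinθ=-0.068647, cosθ=0.997641
F = (M+m)·ẍ + m·l·cosθ·θ̈ − m·l·sinθ·θ̇² = 14.704810 + -1.366919 − -0.002235 = 13.340126

F = 13.340126 N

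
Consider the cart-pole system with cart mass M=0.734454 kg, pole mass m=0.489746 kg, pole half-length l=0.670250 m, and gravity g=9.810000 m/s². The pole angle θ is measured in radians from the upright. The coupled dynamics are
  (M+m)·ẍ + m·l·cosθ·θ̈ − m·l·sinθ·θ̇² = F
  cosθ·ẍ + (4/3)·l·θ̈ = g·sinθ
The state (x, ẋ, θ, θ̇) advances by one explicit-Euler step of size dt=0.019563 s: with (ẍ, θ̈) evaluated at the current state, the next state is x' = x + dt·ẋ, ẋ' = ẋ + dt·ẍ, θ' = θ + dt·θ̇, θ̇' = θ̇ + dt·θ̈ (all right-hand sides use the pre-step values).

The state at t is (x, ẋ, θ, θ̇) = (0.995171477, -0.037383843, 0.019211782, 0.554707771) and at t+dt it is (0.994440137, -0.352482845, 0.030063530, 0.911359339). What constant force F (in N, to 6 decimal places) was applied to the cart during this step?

ẍ = (ẋ'−ẋ)/dt = (-0.352482845−-0.037383843)/0.019563 = -16.106886
θ̈ = (θ̇'−θ̇)/dt = (0.911359339−0.554707771)/0.019563 = 18.230924
sinθ=0.019211, cosθ=0.999815
F = (M+m)·ẍ + m·l·cosθ·θ̈ − m·l·sinθ·θ̇² = -19.718049 + 5.983238 − 0.001940 = -13.736752

F = -13.736752 N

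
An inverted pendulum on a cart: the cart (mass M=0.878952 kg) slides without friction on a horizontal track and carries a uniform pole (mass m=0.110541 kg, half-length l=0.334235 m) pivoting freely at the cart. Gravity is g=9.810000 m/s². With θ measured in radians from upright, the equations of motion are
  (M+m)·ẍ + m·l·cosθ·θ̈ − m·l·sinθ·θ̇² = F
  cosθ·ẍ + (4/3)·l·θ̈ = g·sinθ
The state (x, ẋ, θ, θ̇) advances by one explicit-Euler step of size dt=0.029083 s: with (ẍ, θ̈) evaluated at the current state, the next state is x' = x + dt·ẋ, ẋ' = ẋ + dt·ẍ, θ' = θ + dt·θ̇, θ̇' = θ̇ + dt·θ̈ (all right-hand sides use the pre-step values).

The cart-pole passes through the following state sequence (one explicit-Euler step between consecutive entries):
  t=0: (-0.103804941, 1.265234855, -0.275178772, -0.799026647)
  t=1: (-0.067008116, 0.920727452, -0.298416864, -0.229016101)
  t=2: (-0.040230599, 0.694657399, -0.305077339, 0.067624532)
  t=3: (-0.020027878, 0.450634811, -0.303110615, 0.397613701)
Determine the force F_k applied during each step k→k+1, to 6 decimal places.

step 0→1:
  ẍ = (ẋ'−ẋ)/dt = (0.920727452−1.265234855)/0.029083 = -11.845663
  θ̈ = (θ̇'−θ̇)/dt = (-0.229016101−-0.799026647)/0.029083 = 19.599441
  sinθ=-0.271719, cosθ=0.962377
  F = (M+m)·ẍ + m·l·cosθ·θ̈ − m·l·sinθ·θ̇² = -11.721200 + 0.696890 − -0.006409 = -11.017901
step 1→2:
  ẍ = (ẋ'−ẋ)/dt = (0.694657399−0.920727452)/0.029083 = -7.773271
  θ̈ = (θ̇'−θ̇)/dt = (0.067624532−-0.229016101)/0.029083 = 10.199795
  sinθ=-0.294007, cosθ=0.955803
  F = (M+m)·ẍ + m·l·cosθ·θ̈ − m·l·sinθ·θ̇² = -7.691598 + 0.360193 − -0.000570 = -7.330835
step 2→3:
  ẍ = (ẋ'−ẋ)/dt = (0.450634811−0.694657399)/0.029083 = -8.390558
  θ̈ = (θ̇'−θ̇)/dt = (0.397613701−0.067624532)/0.029083 = 11.346463
  sinθ=-0.300367, cosθ=0.953824
  F = (M+m)·ẍ + m·l·cosθ·θ̈ − m·l·sinθ·θ̇² = -8.302398 + 0.399856 − -0.000051 = -7.902491

F_0 = -11.017901 N
F_1 = -7.330835 N
F_2 = -7.902491 N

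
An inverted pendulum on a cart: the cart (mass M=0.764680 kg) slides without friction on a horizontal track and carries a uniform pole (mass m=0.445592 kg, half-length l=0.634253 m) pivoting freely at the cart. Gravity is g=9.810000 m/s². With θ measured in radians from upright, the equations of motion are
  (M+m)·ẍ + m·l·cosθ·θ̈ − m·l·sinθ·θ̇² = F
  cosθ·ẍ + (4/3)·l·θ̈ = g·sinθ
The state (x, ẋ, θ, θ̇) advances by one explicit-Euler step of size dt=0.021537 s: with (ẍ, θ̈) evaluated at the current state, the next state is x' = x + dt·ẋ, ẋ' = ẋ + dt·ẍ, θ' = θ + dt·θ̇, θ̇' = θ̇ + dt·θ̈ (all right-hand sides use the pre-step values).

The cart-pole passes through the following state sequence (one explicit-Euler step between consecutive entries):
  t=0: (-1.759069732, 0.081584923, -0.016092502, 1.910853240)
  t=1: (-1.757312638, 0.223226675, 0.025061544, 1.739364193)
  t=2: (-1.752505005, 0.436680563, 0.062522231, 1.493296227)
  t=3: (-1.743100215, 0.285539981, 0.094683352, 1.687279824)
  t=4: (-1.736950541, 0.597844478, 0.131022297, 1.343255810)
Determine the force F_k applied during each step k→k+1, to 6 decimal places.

step 0→1:
  ẍ = (ẋ'−ẋ)/dt = (0.223226675−0.081584923)/0.021537 = 6.576670
  θ̈ = (θ̇'−θ̇)/dt = (1.739364193−1.910853240)/0.021537 = -7.962532
  sinθ=-0.016092, cosθ=0.999871
  F = (M+m)·ẍ + m·l·cosθ·θ̈ − m·l·sinθ·θ̇² = 7.959560 + -2.250064 − -0.016606 = 5.726102
step 1→2:
  ẍ = (ẋ'−ẋ)/dt = (0.436680563−0.223226675)/0.021537 = 9.911032
  θ̈ = (θ̇'−θ̇)/dt = (1.493296227−1.739364193)/0.021537 = -11.425359
  sinθ=0.025059, cosθ=0.999686
  F = (M+m)·ẍ + m·l·cosθ·θ̈ − m·l·sinθ·θ̇² = 11.995044 + -3.227999 − 0.021426 = 8.745619
step 2→3:
  ẍ = (ẋ'−ẋ)/dt = (0.285539981−0.436680563)/0.021537 = -7.017718
  θ̈ = (θ̇'−θ̇)/dt = (1.687279824−1.493296227)/0.021537 = 9.006992
  sinθ=0.062482, cosθ=0.998046
  F = (M+m)·ẍ + m·l·cosθ·θ̈ − m·l·sinθ·θ̇² = -8.493347 + 2.540565 − 0.039377 = -5.992159
step 3→4:
  ẍ = (ẋ'−ẋ)/dt = (0.597844478−0.285539981)/0.021537 = 14.500836
  θ̈ = (θ̇'−θ̇)/dt = (1.343255810−1.687279824)/0.021537 = -15.973627
  sinθ=0.094542, cosθ=0.995521
  F = (M+m)·ẍ + m·l·cosθ·θ̈ − m·l·sinθ·θ̇² = 17.549955 + -4.494215 − 0.076067 = 12.979673

F_0 = 5.726102 N
F_1 = 8.745619 N
F_2 = -5.992159 N
F_3 = 12.979673 N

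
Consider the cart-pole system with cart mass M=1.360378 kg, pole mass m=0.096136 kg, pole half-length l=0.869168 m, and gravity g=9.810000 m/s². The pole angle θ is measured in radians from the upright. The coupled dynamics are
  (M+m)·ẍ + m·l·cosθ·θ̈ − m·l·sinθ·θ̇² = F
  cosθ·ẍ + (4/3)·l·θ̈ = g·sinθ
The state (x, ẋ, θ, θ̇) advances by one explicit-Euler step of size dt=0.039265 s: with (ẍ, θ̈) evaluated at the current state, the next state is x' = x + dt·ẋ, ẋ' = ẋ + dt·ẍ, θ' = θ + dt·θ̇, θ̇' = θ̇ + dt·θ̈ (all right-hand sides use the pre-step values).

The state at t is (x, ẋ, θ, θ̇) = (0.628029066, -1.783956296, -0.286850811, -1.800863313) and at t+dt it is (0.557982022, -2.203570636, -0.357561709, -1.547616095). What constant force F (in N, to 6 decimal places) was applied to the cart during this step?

ẍ = (ẋ'−ẋ)/dt = (-2.203570636−-1.783956296)/0.039265 = -10.686727
θ̈ = (θ̇'−θ̇)/dt = (-1.547616095−-1.800863313)/0.039265 = 6.449694
sinθ=-0.282933, cosθ=0.959140
F = (M+m)·ẍ + m·l·cosθ·θ̈ − m·l·sinθ·θ̇² = -15.565368 + 0.516905 − -0.076672 = -14.971791

F = -14.971791 N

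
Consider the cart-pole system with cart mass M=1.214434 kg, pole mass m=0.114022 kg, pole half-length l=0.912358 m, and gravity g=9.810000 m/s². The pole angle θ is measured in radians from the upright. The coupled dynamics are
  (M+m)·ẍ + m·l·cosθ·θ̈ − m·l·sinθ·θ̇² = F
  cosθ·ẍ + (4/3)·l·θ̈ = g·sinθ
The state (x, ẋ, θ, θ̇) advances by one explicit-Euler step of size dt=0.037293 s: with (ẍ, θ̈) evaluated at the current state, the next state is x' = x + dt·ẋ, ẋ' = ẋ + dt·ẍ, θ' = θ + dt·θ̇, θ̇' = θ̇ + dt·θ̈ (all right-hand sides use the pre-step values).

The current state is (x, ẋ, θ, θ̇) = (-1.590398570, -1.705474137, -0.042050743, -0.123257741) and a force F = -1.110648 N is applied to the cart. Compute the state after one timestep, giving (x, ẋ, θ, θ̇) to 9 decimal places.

sinθ=-0.042038351, cosθ=0.999115998
temp = (F + m·l·θ̇²·sinθ)/(M+m) = (-1.110648 + -0.000066440)/1.328456 = -0.836094263
θ̈ = (g·sinθ − cosθ·temp)/(l·(4/3 − m·cos²θ/(M+m))) = 0.371568216
ẍ = temp − m·l·θ̈·cosθ/(M+m) = -0.865165347
Euler: x'=-1.590398570+0.037293·-1.705474137=-1.654000817, ẋ'=-1.705474137+0.037293·-0.865165347=-1.737738748
       θ'=-0.042050743+0.037293·-0.123257741=-0.046647394, θ̇'=-0.123257741+0.037293·0.371568216=-0.109400848

(-1.654000817, -1.737738748, -0.046647394, -0.109400848)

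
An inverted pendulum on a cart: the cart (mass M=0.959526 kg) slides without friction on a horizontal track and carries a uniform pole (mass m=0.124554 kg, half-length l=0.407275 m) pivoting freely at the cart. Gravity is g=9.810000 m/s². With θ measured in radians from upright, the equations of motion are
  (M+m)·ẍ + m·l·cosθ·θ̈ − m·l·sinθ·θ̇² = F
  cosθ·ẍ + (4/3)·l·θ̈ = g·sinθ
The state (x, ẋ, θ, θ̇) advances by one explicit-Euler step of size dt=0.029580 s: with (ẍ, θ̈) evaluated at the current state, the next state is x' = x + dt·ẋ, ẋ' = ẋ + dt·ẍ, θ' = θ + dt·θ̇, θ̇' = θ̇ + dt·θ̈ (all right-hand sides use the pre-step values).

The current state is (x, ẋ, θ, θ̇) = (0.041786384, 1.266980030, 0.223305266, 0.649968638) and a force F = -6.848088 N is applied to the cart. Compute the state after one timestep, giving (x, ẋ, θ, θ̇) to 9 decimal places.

(0.079263653, 1.057705060, 0.242531338, 1.144119386)

sinθ=0.221454026, cosθ=0.975170813
temp = (F + m·l·θ̇²·sinθ)/(M+m) = (-6.848088 + 0.004745848)/1.084080 = -6.312580393
θ̈ = (g·sinθ − cosθ·temp)/(l·(4/3 − m·cos²θ/(M+m))) = 16.705569579
ẍ = temp − m·l·θ̈·cosθ/(M+m) = -7.074880676
Euler: x'=0.041786384+0.029580·1.266980030=0.079263653, ẋ'=1.266980030+0.029580·-7.074880676=1.057705060
       θ'=0.223305266+0.029580·0.649968638=0.242531338, θ̇'=0.649968638+0.029580·16.705569579=1.144119386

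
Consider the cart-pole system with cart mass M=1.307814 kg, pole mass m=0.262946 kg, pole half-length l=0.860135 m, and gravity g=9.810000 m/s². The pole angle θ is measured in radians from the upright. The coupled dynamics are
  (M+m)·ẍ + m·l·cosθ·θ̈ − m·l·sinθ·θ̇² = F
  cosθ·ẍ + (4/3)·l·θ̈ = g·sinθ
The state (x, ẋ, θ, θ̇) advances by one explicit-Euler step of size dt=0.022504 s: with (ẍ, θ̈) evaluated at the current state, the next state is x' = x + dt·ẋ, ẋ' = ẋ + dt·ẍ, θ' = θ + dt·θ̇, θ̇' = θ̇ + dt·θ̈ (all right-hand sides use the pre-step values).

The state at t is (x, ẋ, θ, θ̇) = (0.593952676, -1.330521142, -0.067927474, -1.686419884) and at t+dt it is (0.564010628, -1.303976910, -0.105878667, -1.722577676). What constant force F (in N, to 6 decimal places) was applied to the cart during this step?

ẍ = (ẋ'−ẋ)/dt = (-1.303976910−-1.330521142)/0.022504 = 1.179534
θ̈ = (θ̇'−θ̇)/dt = (-1.722577676−-1.686419884)/0.022504 = -1.606727
sinθ=-0.067875, cosθ=0.997694
F = (M+m)·ẍ + m·l·cosθ·θ̈ − m·l·sinθ·θ̇² = 1.852765 + -0.362554 − -0.043659 = 1.533870

F = 1.533870 N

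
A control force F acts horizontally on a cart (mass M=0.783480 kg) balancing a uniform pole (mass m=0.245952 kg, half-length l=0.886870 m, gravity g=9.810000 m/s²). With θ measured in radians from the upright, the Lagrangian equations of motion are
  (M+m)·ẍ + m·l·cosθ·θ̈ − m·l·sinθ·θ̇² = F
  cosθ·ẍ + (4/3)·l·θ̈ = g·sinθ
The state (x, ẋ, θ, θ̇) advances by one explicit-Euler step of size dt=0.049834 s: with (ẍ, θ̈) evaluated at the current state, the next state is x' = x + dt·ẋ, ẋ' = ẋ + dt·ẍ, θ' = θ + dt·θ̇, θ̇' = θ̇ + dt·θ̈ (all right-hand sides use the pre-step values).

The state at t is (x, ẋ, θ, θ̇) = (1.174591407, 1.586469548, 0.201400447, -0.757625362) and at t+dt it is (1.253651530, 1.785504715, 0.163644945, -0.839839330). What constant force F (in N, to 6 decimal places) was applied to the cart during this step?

ẍ = (ẋ'−ẋ)/dt = (1.785504715−1.586469548)/0.049834 = 3.993963
θ̈ = (θ̇'−θ̇)/dt = (-0.839839330−-0.757625362)/0.049834 = -1.649757
sinθ=0.200042, cosθ=0.979787
F = (M+m)·ẍ + m·l·cosθ·θ̈ − m·l·sinθ·θ̇² = 4.111514 + -0.352584 − 0.025046 = 3.733884

F = 3.733884 N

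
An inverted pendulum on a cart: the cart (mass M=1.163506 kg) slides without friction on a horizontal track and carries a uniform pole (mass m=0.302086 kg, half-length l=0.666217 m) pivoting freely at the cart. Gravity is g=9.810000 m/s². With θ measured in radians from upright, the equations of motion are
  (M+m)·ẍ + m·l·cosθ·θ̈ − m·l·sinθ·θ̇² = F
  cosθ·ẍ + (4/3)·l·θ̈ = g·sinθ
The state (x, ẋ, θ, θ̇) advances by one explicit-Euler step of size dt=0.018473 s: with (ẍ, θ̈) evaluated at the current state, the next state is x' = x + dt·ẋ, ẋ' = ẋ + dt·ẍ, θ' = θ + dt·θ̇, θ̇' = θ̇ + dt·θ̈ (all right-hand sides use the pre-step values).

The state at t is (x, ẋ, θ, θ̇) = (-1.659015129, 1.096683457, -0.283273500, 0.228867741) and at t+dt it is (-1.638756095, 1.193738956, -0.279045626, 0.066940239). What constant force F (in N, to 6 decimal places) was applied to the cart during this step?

F = 6.009219 N

ẍ = (ẋ'−ẋ)/dt = (1.193738956−1.096683457)/0.018473 = 5.253911
θ̈ = (θ̇'−θ̇)/dt = (0.066940239−0.228867741)/0.018473 = -8.765631
sinθ=-0.279500, cosθ=0.960146
F = (M+m)·ẍ + m·l·cosθ·θ̈ − m·l·sinθ·θ̇² = 7.700090 + -1.693817 − -0.002946 = 6.009219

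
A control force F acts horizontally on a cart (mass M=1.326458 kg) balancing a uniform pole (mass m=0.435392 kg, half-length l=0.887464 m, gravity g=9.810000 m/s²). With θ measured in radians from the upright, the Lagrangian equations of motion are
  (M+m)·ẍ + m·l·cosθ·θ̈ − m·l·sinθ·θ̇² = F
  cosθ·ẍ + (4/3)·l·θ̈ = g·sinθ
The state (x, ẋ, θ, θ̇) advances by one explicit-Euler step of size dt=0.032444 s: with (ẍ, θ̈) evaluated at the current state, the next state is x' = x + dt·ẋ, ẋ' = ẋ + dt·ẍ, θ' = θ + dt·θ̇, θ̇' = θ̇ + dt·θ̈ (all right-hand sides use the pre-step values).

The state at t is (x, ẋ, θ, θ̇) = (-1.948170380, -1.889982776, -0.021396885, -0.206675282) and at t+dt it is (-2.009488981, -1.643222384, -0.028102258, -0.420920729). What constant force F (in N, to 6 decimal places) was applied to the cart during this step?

ẍ = (ẋ'−ẋ)/dt = (-1.643222384−-1.889982776)/0.032444 = 7.605733
θ̈ = (θ̇'−θ̇)/dt = (-0.420920729−-0.206675282)/0.032444 = -6.603546
sinθ=-0.021395, cosθ=0.999771
F = (M+m)·ẍ + m·l·cosθ·θ̈ − m·l·sinθ·θ̇² = 13.400160 + -2.550991 − -0.000353 = 10.849522

F = 10.849522 N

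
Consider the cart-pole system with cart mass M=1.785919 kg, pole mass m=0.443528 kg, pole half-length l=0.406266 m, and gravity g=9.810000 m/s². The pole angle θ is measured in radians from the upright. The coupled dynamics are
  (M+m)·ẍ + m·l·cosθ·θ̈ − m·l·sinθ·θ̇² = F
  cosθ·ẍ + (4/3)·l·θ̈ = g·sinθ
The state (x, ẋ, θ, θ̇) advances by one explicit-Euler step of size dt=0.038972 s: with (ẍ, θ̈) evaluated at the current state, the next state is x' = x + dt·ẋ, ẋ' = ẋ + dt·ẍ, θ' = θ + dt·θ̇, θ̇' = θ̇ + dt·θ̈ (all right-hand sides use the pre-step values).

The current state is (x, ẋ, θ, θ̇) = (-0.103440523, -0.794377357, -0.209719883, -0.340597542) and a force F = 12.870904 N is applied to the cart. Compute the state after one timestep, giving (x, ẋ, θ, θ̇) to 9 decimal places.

sinθ=-0.208185929, cosθ=0.978089270
temp = (F + m·l·θ̇²·sinθ)/(M+m) = (12.870904 + -0.004351770)/2.229447 = 5.771185514
θ̈ = (g·sinθ − cosθ·temp)/(l·(4/3 − m·cos²θ/(M+m))) = -16.553761547
ẍ = temp − m·l·θ̈·cosθ/(M+m) = 7.079793472
Euler: x'=-0.103440523+0.038972·-0.794377357=-0.134398997, ẋ'=-0.794377357+0.038972·7.079793472=-0.518463646
       θ'=-0.209719883+0.038972·-0.340597542=-0.222993650, θ̇'=-0.340597542+0.038972·-16.553761547=-0.985730737

(-0.134398997, -0.518463646, -0.222993650, -0.985730737)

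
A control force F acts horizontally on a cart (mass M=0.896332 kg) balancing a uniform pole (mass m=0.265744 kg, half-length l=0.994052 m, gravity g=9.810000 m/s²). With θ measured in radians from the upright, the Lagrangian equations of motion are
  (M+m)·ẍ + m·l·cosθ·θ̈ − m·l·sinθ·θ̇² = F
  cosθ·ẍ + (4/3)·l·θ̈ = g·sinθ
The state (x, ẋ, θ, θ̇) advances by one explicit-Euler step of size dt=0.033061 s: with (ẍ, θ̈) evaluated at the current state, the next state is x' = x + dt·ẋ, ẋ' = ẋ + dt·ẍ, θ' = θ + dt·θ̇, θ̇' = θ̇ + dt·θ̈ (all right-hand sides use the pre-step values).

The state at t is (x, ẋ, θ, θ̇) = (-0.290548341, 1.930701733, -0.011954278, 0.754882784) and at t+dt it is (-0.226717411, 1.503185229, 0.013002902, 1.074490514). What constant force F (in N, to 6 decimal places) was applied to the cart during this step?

ẍ = (ẋ'−ẋ)/dt = (1.503185229−1.930701733)/0.033061 = -12.931143
θ̈ = (θ̇'−θ̇)/dt = (1.074490514−0.754882784)/0.033061 = 9.667213
sinθ=-0.011954, cosθ=0.999929
F = (M+m)·ẍ + m·l·cosθ·θ̈ − m·l·sinθ·θ̇² = -15.026970 + 2.553541 − -0.001799 = -12.471630

F = -12.471630 N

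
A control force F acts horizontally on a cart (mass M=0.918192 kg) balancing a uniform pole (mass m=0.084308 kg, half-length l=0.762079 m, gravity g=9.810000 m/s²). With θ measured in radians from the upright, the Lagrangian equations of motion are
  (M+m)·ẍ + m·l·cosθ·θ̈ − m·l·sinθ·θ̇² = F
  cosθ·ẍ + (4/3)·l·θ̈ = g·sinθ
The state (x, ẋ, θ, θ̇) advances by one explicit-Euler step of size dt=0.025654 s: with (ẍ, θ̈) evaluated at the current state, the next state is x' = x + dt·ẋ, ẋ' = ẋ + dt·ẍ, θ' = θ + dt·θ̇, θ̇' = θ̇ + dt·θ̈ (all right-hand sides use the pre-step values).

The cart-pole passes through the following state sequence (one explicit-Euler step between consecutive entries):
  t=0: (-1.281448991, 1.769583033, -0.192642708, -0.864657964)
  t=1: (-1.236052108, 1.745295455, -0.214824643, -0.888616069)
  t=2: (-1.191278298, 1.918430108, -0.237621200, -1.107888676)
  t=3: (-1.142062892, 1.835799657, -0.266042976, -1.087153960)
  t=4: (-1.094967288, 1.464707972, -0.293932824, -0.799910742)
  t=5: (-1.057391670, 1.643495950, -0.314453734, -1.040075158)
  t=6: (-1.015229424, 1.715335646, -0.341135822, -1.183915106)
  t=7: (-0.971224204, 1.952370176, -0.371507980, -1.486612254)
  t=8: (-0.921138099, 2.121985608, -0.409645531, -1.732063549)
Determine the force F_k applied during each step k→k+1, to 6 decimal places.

step 0→1:
  ẍ = (ẋ'−ẋ)/dt = (1.745295455−1.769583033)/0.025654 = -0.946736
  θ̈ = (θ̇'−θ̇)/dt = (-0.888616069−-0.864657964)/0.025654 = -0.933894
  sinθ=-0.191453, cosθ=0.981502
  F = (M+m)·ẍ + m·l·cosθ·θ̈ − m·l·sinθ·θ̇² = -0.949103 + -0.058892 − -0.009196 = -0.998799
step 1→2:
  ẍ = (ẋ'−ẋ)/dt = (1.918430108−1.745295455)/0.025654 = 6.748837
  θ̈ = (θ̇'−θ̇)/dt = (-1.107888676−-0.888616069)/0.025654 = -8.547307
  sinθ=-0.213176, cosθ=0.977014
  F = (M+m)·ẍ + m·l·cosθ·θ̈ − m·l·sinθ·θ̇² = 6.765709 + -0.536536 − -0.010815 = 6.239988
step 2→3:
  ẍ = (ẋ'−ẋ)/dt = (1.835799657−1.918430108)/0.025654 = -3.220958
  θ̈ = (θ̇'−θ̇)/dt = (-1.087153960−-1.107888676)/0.025654 = 0.808245
  sinθ=-0.235391, cosθ=0.971901
  F = (M+m)·ẍ + m·l·cosθ·θ̈ − m·l·sinθ·θ̇² = -3.229010 + 0.050470 − -0.018563 = -3.159977
step 3→4:
  ẍ = (ẋ'−ẋ)/dt = (1.464707972−1.835799657)/0.025654 = -14.465256
  θ̈ = (θ̇'−θ̇)/dt = (-0.799910742−-1.087153960)/0.025654 = 11.196820
  sinθ=-0.262916, cosθ=0.964819
  F = (M+m)·ẍ + m·l·cosθ·θ̈ − m·l·sinθ·θ̇² = -14.501419 + 0.694080 − -0.019965 = -13.787375
step 4→5:
  ẍ = (ẋ'−ẋ)/dt = (1.643495950−1.464707972)/0.025654 = 6.969205
  θ̈ = (θ̇'−θ̇)/dt = (-1.040075158−-0.799910742)/0.025654 = -9.361675
  sinθ=-0.289719, cosθ=0.957112
  F = (M+m)·ẍ + m·l·cosθ·θ̈ − m·l·sinθ·θ̇² = 6.986628 + -0.575685 − -0.011910 = 6.422853
step 5→6:
  ẍ = (ẋ'−ẋ)/dt = (1.715335646−1.643495950)/0.025654 = 2.800331
  θ̈ = (θ̇'−θ̇)/dt = (-1.183915106−-1.040075158)/0.025654 = -5.606921
  sinθ=-0.309297, cosθ=0.950965
  F = (M+m)·ẍ + m·l·cosθ·θ̈ − m·l·sinθ·θ̇² = 2.807332 + -0.342577 − -0.021497 = 2.486252
step 6→7:
  ẍ = (ẋ'−ẋ)/dt = (1.952370176−1.715335646)/0.025654 = 9.239671
  θ̈ = (θ̇'−θ̇)/dt = (-1.486612254−-1.183915106)/0.025654 = -11.799218
  sinθ=-0.334558, cosθ=0.942375
  F = (M+m)·ẍ + m·l·cosθ·θ̈ − m·l·sinθ·θ̇² = 9.262771 + -0.714407 − -0.030129 = 8.578492
step 7→8:
  ẍ = (ẋ'−ẋ)/dt = (2.121985608−1.952370176)/0.025654 = 6.611656
  θ̈ = (θ̇'−θ̇)/dt = (-1.732063549−-1.486612254)/0.025654 = -9.567759
  sinθ=-0.363021, cosθ=0.931781
  F = (M+m)·ẍ + m·l·cosθ·θ̈ − m·l·sinθ·θ̇² = 6.628186 + -0.572787 − -0.051546 = 6.106945

F_0 = -0.998799 N
F_1 = 6.239988 N
F_2 = -3.159977 N
F_3 = -13.787375 N
F_4 = 6.422853 N
F_5 = 2.486252 N
F_6 = 8.578492 N
F_7 = 6.106945 N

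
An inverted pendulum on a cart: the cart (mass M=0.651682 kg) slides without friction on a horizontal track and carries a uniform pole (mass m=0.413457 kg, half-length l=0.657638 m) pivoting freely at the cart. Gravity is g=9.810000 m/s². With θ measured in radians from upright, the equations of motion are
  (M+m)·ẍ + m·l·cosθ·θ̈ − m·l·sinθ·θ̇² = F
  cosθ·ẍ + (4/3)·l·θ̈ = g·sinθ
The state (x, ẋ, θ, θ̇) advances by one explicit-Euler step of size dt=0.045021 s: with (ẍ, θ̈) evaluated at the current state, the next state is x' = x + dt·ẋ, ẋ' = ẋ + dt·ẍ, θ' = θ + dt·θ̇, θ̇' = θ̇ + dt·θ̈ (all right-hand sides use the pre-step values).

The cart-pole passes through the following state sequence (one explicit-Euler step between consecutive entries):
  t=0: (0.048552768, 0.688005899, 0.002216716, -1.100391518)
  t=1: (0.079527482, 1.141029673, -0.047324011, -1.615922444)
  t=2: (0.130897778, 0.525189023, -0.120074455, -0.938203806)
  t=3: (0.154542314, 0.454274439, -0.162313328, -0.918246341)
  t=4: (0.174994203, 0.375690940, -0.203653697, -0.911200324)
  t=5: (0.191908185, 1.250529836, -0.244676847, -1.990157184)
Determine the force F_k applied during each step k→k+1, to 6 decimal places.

step 0→1:
  ẍ = (ẋ'−ẋ)/dt = (1.141029673−0.688005899)/0.045021 = 10.062499
  θ̈ = (θ̇'−θ̇)/dt = (-1.615922444−-1.100391518)/0.045021 = -11.450899
  sinθ=0.002217, cosθ=0.999998
  F = (M+m)·ẍ + m·l·cosθ·θ̈ − m·l·sinθ·θ̇² = 10.717960 + -3.113549 − 0.000730 = 7.603681
step 1→2:
  ẍ = (ẋ'−ẋ)/dt = (0.525189023−1.141029673)/0.045021 = -13.678964
  θ̈ = (θ̇'−θ̇)/dt = (-0.938203806−-1.615922444)/0.045021 = 15.053389
  sinθ=-0.047306, cosθ=0.998880
  F = (M+m)·ẍ + m·l·cosθ·θ̈ − m·l·sinθ·θ̇² = -14.569998 + 4.088510 − -0.033588 = -10.447901
step 2→3:
  ẍ = (ẋ'−ẋ)/dt = (0.454274439−0.525189023)/0.045021 = -1.575145
  θ̈ = (θ̇'−θ̇)/dt = (-0.918246341−-0.938203806)/0.045021 = 0.443292
  sinθ=-0.119786, cosθ=0.992800
  F = (M+m)·ẍ + m·l·cosθ·θ̈ − m·l·sinθ·θ̇² = -1.677748 + 0.119666 − -0.028669 = -1.529413
step 3→4:
  ẍ = (ẋ'−ẋ)/dt = (0.375690940−0.454274439)/0.045021 = -1.745485
  θ̈ = (θ̇'−θ̇)/dt = (-0.911200324−-0.918246341)/0.045021 = 0.156505
  sinθ=-0.161602, cosθ=0.986856
  F = (M+m)·ẍ + m·l·cosθ·θ̈ − m·l·sinθ·θ̇² = -1.859185 + 0.041995 − -0.037049 = -1.780140
step 4→5:
  ẍ = (ẋ'−ẋ)/dt = (1.250529836−0.375690940)/0.045021 = 19.431796
  θ̈ = (θ̇'−θ̇)/dt = (-1.990157184−-0.911200324)/0.045021 = -23.965635
  sinθ=-0.202249, cosθ=0.979334
  F = (M+m)·ẍ + m·l·cosθ·θ̈ − m·l·sinθ·θ̇² = 20.697564 + -6.381710 − -0.045659 = 14.361513

F_0 = 7.603681 N
F_1 = -10.447901 N
F_2 = -1.529413 N
F_3 = -1.780140 N
F_4 = 14.361513 N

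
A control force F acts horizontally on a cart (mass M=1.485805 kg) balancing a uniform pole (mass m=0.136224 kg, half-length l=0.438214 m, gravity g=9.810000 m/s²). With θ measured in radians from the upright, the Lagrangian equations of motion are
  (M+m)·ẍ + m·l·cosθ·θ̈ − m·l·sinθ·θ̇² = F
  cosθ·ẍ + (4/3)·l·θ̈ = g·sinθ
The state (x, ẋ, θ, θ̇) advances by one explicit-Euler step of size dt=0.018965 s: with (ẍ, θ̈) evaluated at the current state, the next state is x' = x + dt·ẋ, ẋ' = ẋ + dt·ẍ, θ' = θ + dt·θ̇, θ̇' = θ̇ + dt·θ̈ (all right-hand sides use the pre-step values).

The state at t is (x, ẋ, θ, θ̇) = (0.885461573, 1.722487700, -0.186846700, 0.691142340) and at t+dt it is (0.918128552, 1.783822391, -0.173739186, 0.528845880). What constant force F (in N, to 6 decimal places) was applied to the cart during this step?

ẍ = (ẋ'−ẋ)/dt = (1.783822391−1.722487700)/0.018965 = 3.234099
θ̈ = (θ̇'−θ̇)/dt = (0.528845880−0.691142340)/0.018965 = -8.557683
sinθ=-0.185761, cosθ=0.982595
F = (M+m)·ẍ + m·l·cosθ·θ̈ − m·l·sinθ·θ̇² = 5.245803 + -0.501962 − -0.005297 = 4.749138

F = 4.749138 N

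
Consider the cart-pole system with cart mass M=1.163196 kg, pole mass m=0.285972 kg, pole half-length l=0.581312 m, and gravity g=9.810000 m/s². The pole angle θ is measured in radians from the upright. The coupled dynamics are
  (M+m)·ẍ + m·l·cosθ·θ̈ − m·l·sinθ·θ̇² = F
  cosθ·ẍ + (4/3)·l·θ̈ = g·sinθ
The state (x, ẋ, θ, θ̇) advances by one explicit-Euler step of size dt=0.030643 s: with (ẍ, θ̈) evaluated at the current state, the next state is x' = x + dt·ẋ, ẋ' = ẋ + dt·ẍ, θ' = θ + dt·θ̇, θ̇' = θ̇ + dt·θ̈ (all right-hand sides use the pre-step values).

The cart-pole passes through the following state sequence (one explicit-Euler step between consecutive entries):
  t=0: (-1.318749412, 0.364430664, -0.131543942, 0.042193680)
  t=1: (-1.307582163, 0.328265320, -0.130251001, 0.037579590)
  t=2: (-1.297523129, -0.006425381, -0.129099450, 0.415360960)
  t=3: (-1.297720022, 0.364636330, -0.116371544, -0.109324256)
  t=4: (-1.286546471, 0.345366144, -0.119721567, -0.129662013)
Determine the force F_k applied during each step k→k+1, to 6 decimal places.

step 0→1:
  ẍ = (ẋ'−ẋ)/dt = (0.328265320−0.364430664)/0.030643 = -1.180216
  θ̈ = (θ̇'−θ̇)/dt = (0.037579590−0.042193680)/0.030643 = -0.150576
  sinθ=-0.131165, cosθ=0.991361
  F = (M+m)·ẍ + m·l·cosθ·θ̈ − m·l·sinθ·θ̇² = -1.710331 + -0.024815 − -0.000039 = -1.735107
step 1→2:
  ẍ = (ẋ'−ẋ)/dt = (-0.006425381−0.328265320)/0.030643 = -10.922256
  θ̈ = (θ̇'−θ̇)/dt = (0.415360960−0.037579590)/0.030643 = 12.328472
  sinθ=-0.129883, cosθ=0.991529
  F = (M+m)·ẍ + m·l·cosθ·θ̈ − m·l·sinθ·θ̇² = -15.828184 + 2.032112 − -0.000030 = -13.796042
step 2→3:
  ẍ = (ẋ'−ẋ)/dt = (0.364636330−-0.006425381)/0.030643 = 12.109184
  θ̈ = (θ̇'−θ̇)/dt = (-0.109324256−0.415360960)/0.030643 = -17.122515
  sinθ=-0.128741, cosθ=0.991678
  F = (M+m)·ẍ + m·l·cosθ·θ̈ − m·l·sinθ·θ̇² = 17.548241 + -2.822742 − -0.003692 = 14.729192
step 3→4:
  ẍ = (ẋ'−ẋ)/dt = (0.345366144−0.364636330)/0.030643 = -0.628861
  θ̈ = (θ̇'−θ̇)/dt = (-0.129662013−-0.109324256)/0.030643 = -0.663700
  sinθ=-0.116109, cosθ=0.993236
  F = (M+m)·ẍ + m·l·cosθ·θ̈ − m·l·sinθ·θ̇² = -0.911325 + -0.109587 − -0.000231 = -1.020681

F_0 = -1.735107 N
F_1 = -13.796042 N
F_2 = 14.729192 N
F_3 = -1.020681 N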